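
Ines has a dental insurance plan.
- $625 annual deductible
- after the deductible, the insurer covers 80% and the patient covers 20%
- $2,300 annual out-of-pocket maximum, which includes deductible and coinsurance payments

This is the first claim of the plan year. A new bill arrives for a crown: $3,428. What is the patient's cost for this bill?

Deductible not yet touched, so the first $625 of the bill goes to the deductible.
That leaves $3,428 − $625 = $2,803 for coinsurance.
Coinsurance: $2,803 × 20% = $560.60.
Patient responsibility before any cap: $625 + $560.60 = $1,185.60.
Year-to-date out-of-pocket becomes $0 + $1,185.60 = $1,185.60, still under the $2,300 maximum, so no cap applies.

$1,185.60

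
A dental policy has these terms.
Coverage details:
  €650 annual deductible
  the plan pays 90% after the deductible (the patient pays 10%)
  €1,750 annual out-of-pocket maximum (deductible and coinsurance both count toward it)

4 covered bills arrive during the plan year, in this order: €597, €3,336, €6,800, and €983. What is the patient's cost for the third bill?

€680

Claim 1 — €597: all of it applies to the deductible. Patient owes €597 (running OOP €597).
Claim 2 — €3,336: deductible takes €53, €3,283 remains; coinsurance €3,283 × 10% = €328.30. Cost to patient: €381.30. OOP to date €978.30.
Claim 3 — €6,800: deductible already satisfied, so patient's share is 10% × €6,800 = €680. Patient pays €680; OOP now €1,658.30.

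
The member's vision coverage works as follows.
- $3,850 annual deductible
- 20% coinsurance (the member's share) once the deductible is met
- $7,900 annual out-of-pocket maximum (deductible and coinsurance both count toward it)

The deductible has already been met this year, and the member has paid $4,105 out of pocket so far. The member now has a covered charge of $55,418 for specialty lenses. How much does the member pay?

$3,795

The deductible is already satisfied, so the full bill goes to coinsurance.
Coinsurance: $55,418 × 20% = $11,083.60.
That would bring total out-of-pocket to $15,188.60, past the $7,900 cap. The member is capped at $7,900 − $4,105 = $3,795 on this claim.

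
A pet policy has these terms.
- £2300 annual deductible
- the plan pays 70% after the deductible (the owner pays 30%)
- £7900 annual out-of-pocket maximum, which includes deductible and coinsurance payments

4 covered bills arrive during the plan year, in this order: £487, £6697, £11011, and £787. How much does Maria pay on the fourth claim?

Claim 1 — £487: all of it applies to the deductible. Cost to owner: £487. OOP to date £487.
Claim 2 — £6697: £1813 to deductible, leaving £4884; coinsurance £4884 × 30% = £1465.20. Owner pays £3278.20; OOP now £3765.20.
Claim 3 — £11011: deductible already satisfied, so owner's share is 30% × £11011 = £3303.30. Owner owes £3303.30 (running OOP £7068.50).
Claim 4 — £787: 30% coinsurance on £787 = £236.10. Owner pays £236.10; OOP now £7304.60.

£236.10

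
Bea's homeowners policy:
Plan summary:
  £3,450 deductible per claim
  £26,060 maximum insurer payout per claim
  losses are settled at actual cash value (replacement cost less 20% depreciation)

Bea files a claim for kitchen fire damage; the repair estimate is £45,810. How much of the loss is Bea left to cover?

Actual cash value after 20% depreciation: £45,810 × 80% = £36,648.
After the deductible, £36,648 − £3,450 = £33,198 remains.
£33,198 exceeds the £26,060 limit, so the insurer pays the limit: £26,060.
Homeowner's share is the uncovered remainder: £45,810 − £26,060 = £19,750.

£19,750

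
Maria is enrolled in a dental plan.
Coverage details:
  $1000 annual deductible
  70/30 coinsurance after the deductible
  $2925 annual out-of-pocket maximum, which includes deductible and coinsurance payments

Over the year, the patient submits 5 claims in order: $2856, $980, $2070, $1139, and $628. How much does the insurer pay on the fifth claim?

Claim 1 — $2856: $1000 to deductible, leaving $1856; 30% of $1856 = $556.80. Cost to patient: $1556.80. OOP to date $1556.80. Insurer: $2856 − $1556.80 = $1299.20.
Claim 2 — $980: deductible met; 30% of $980 = $294. Patient pays $294; OOP now $1850.80. Insurer: $980 − $294 = $686.
Claim 3 — $2070: deductible already satisfied, so patient's share is 30% × $2070 = $621. Cost to patient: $621. OOP to date $2471.80. Insurer: $2070 − $621 = $1449.
Claim 4 — $1139: deductible already satisfied, so patient's share is 30% × $1139 = $341.70. Patient owes $341.70 (running OOP $2813.50). Plan pays $1139 − $341.70 = $797.30.
Claim 5 — $628: 30% coinsurance on $628 = $188.40. OOP would hit $3001.90 > $2925, so the cap limits the patient to $2925 − $2813.50 = $111.50. Insurer: $628 − $111.50 = $516.50.

$516.50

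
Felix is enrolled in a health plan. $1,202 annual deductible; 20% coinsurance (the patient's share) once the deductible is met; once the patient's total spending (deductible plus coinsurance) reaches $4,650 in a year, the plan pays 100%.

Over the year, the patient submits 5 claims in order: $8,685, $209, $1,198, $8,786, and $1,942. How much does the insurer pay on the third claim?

Claim 1 ($8,685): $1,202 finishes the deductible; $7,483 goes to coinsurance; 20% of $7,483 = $1,496.60. Patient owes $2,698.60 (running OOP $2,698.60). Insurer: $8,685 − $2,698.60 = $5,986.40.
Claim 2 ($209): 20% coinsurance on $209 = $41.80. Patient owes $41.80 (running OOP $2,740.40). Insurer: $209 − $41.80 = $167.20.
Claim 3 ($1,198): 20% coinsurance on $1,198 = $239.60. Patient owes $239.60 (running OOP $2,980). Insurer: $1,198 − $239.60 = $958.40.

$958.40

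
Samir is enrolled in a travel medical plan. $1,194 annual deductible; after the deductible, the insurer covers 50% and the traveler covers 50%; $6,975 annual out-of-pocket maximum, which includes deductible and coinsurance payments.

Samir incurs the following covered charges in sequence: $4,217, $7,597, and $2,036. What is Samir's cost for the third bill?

$471

Bill 1, $4,217: deductible takes $1,194, $3,023 remains; 50% of $3,023 = $1,511.50. Traveler pays $2,705.50; OOP now $2,705.50.
Bill 2, $7,597: 50% coinsurance on $7,597 = $3,798.50. Traveler pays $3,798.50; OOP now $6,504.
Bill 3, $2,036: deductible met; 50% of $2,036 = $1,018. Adding that to $6,504 gives $7,522, past the $6,975 cap; traveler pays only $6,975 − $6,504 = $471.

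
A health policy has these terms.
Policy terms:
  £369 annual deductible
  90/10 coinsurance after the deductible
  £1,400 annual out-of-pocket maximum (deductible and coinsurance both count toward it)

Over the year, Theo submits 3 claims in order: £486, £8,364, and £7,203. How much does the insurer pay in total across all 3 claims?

£14,653

Claim 1 — £486: deductible takes £369, £117 remains; 10% of £117 = £11.70. Cost to patient: £380.70. OOP to date £380.70. Plan pays £486 − £380.70 = £105.30.
Claim 2 — £8,364: deductible already satisfied, so patient's share is 10% × £8,364 = £836.40. Patient owes £836.40 (running OOP £1,217.10). Plan pays £8,364 − £836.40 = £7,527.60.
Claim 3 — £7,203: deductible met; 10% of £7,203 = £720.30. Adding that to £1,217.10 gives £1,937.40, past the £1,400 cap; patient pays only £1,400 − £1,217.10 = £182.90. Insurer: £7,203 − £182.90 = £7,020.10.
Insurer total = bills − patient's total = £16,053 − £1,400 = £14,653.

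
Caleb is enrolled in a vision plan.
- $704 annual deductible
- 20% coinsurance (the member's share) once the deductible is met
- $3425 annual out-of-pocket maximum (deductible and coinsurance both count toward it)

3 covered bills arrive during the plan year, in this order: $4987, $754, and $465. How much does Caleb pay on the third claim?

Bill 1, $4987: deductible takes $704, $4283 remains; coinsurance $4283 × 20% = $856.60. Member owes $1560.60 (running OOP $1560.60).
Bill 2, $754: 20% coinsurance on $754 = $150.80. Member pays $150.80; OOP now $1711.40.
Bill 3, $465: deductible already satisfied, so member's share is 20% × $465 = $93. Member owes $93 (running OOP $1804.40).

$93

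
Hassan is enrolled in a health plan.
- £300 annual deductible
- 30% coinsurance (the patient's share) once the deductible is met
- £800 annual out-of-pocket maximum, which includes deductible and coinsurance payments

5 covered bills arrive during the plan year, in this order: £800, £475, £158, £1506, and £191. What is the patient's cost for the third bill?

£47.40

#1 (£800): £300 finishes the deductible; £500 goes to coinsurance; 30% of £500 = £150. Patient pays £450; OOP now £450.
#2 (£475): deductible met; 30% of £475 = £142.50. Patient pays £142.50; OOP now £592.50.
#3 (£158): deductible met; 30% of £158 = £47.40. Cost to patient: £47.40. OOP to date £639.90.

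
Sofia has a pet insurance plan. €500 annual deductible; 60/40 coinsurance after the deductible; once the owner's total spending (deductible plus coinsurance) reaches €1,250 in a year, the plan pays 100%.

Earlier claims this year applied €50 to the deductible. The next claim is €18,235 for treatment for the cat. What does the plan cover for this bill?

Deductible still to meet: €500 − €50 = €450.
That leaves €18,235 − €450 = €17,785 for coinsurance.
Coinsurance: €17,785 × 40% = €7,114.
So the owner owes €450 + €7,114 = €7,564 before any cap.
That would bring total out-of-pocket to €7,614, past the €1,250 cap. The owner is capped at €1,250 − €50 = €1,200 on this claim.
Insurer pays the balance: €18,235 − €1,200 = €17,035.

€17,035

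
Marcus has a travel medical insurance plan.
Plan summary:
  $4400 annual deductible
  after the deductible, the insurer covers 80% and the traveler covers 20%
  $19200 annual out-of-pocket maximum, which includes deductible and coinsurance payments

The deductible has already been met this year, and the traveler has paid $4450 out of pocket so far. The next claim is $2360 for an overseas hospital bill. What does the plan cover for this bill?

$1888

The deductible is already satisfied, so the full bill goes to coinsurance.
20% of $2360 = $472 falls to the traveler.
Cumulative spending $4450 + $472 = $4922 stays under the $19200 maximum.
The plan picks up $2360 − $472 = $1888.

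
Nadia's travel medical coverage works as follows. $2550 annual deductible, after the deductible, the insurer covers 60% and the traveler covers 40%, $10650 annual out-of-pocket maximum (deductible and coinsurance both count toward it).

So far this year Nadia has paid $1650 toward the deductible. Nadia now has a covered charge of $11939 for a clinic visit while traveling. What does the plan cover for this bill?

$1650 of the $2550 deductible is already met, leaving $900.
After the $900 deductible portion, $11939 − $900 = $11039 is subject to coinsurance.
40% of $11039 = $4415.60 falls to the traveler.
That puts the traveler's cost at $900 + $4415.60 = $5315.60 before any cap.
Year-to-date out-of-pocket becomes $1650 + $5315.60 = $6965.60, still under the $10650 maximum, so no cap applies.
The insurer covers the remainder: $11939 − $5315.60 = $6623.40.

$6623.40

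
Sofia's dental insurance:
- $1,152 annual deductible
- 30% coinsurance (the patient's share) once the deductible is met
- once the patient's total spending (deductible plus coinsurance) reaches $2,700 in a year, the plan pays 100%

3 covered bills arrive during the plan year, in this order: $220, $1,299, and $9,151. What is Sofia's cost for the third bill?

Claim 1 — $220: entire amount goes to the deductible. Cost to patient: $220. OOP to date $220.
Claim 2 — $1,299: $932 to deductible, leaving $367; 30% of $367 = $110.10. Cost to patient: $1,042.10. OOP to date $1,262.10.
Claim 3 — $9,151: 30% coinsurance on $9,151 = $2,745.30. That would push OOP to $4,007.40, over the $2,700 cap, so patient pays $2,700 − $1,262.10 = $1,437.90.

$1,437.90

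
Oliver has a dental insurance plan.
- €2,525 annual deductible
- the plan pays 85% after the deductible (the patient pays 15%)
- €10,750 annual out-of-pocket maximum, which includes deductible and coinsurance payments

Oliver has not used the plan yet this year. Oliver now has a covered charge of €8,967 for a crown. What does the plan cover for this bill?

€5,475.70

The full €2,525 deductible is still open; €2,525 of this bill applies to it.
After the €2,525 deductible portion, €8,967 − €2,525 = €6,442 is subject to coinsurance.
Patient's 15% share of €6,442 is €966.30.
Patient responsibility before any cap: €2,525 + €966.30 = €3,491.30.
Cumulative spending €0 + €3,491.30 = €3,491.30 stays under the €10,750 maximum.
Insurer pays the balance: €8,967 − €3,491.30 = €5,475.70.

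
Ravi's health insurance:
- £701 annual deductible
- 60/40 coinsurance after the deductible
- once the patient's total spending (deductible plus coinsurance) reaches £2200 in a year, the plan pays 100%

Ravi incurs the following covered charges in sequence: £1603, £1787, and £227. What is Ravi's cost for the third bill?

£90.80

Bill 1, £1603: £701 finishes the deductible; £902 goes to coinsurance; coinsurance £902 × 40% = £360.80. Patient owes £1061.80 (running OOP £1061.80).
Bill 2, £1787: 40% coinsurance on £1787 = £714.80. Patient pays £714.80; OOP now £1776.60.
Bill 3, £227: deductible already satisfied, so patient's share is 40% × £227 = £90.80. Patient owes £90.80 (running OOP £1867.40).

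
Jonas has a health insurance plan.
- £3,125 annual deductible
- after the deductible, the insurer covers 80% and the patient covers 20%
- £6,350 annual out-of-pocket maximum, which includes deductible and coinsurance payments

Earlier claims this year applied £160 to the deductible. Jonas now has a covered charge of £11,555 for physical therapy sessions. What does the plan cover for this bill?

Deductible still to meet: £3,125 − £160 = £2,965.
The remaining £8,590 (= £11,555 − £2,965) moves to coinsurance.
20% of £8,590 = £1,718 falls to the patient.
Patient responsibility before any cap: £2,965 + £1,718 = £4,683.
Total out-of-pocket so far would be £160 + £4,683 = £4,843, below the £6,350 cap — no reduction.
The insurer covers the remainder: £11,555 − £4,683 = £6,872.

£6,872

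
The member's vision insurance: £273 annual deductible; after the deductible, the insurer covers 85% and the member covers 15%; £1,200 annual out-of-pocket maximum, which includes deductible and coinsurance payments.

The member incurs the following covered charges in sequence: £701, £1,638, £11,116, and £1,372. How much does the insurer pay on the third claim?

Claim 1 (£701): £273 to deductible, leaving £428; member's 15% is £64.20. Member pays £337.20; OOP now £337.20. Plan pays £701 − £337.20 = £363.80.
Claim 2 (£1,638): 15% coinsurance on £1,638 = £245.70. Member owes £245.70 (running OOP £582.90). Insurer: £1,638 − £245.70 = £1,392.30.
Claim 3 (£11,116): deductible met; 15% of £11,116 = £1,667.40. That would push OOP to £2,250.30, over the £1,200 cap, so member pays £1,200 − £582.90 = £617.10. Plan pays £11,116 − £617.10 = £10,498.90.

£10,498.90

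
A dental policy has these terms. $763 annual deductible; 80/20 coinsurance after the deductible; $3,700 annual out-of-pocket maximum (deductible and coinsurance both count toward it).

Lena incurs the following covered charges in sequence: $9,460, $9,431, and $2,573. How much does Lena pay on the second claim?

#1 ($9,460): $763 finishes the deductible; $8,697 goes to coinsurance; 20% of $8,697 = $1,739.40. Patient owes $2,502.40 (running OOP $2,502.40).
#2 ($9,431): deductible already satisfied, so patient's share is 20% × $9,431 = $1,886.20. That would push OOP to $4,388.60, over the $3,700 cap, so patient pays $3,700 − $2,502.40 = $1,197.60.

$1,197.60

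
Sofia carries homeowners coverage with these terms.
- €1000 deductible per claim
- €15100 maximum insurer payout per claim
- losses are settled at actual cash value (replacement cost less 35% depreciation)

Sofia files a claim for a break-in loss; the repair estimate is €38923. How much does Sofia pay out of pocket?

Actual cash value after 35% depreciation: €38923 × 65% = €25299.95.
After the deductible, €25299.95 − €1000 = €24299.95 remains.
The €15100 per-incident cap binds; insurer pays €15100.
The homeowner bears the rest of the original loss: €38923 − €15100 = €23823.

€23823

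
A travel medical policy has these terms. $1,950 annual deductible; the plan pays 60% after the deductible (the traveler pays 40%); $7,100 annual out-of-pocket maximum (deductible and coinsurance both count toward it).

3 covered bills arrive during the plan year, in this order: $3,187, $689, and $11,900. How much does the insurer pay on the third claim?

$7,520.40

#1 ($3,187): deductible takes $1,950, $1,237 remains; 40% of $1,237 = $494.80. Cost to traveler: $2,444.80. OOP to date $2,444.80. Insurer: $3,187 − $2,444.80 = $742.20.
#2 ($689): 40% coinsurance on $689 = $275.60. Cost to traveler: $275.60. OOP to date $2,720.40. Insurer: $689 − $275.60 = $413.40.
#3 ($11,900): deductible already satisfied, so traveler's share is 40% × $11,900 = $4,760. OOP would hit $7,480.40 > $7,100, so the cap limits the traveler to $7,100 − $2,720.40 = $4,379.60. Plan pays $11,900 − $4,379.60 = $7,520.40.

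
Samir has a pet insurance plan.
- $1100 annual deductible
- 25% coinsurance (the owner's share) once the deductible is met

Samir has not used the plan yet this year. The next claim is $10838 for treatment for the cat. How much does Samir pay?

$3534.50

Nothing has been paid toward the $1100 deductible, so the first $1100 of this charge is applied there.
The remaining $9738 (= $10838 − $1100) moves to coinsurance.
25% of $9738 = $2434.50 falls to the owner.
So the owner owes $1100 + $2434.50 = $3534.50.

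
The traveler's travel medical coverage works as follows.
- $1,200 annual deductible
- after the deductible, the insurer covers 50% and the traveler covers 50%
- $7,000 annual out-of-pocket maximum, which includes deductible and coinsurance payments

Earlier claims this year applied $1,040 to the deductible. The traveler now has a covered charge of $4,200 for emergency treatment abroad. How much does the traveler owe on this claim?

$2,180

Remaining deductible: $1,200 − $1,040 = $160.
After the $160 deductible portion, $4,200 − $160 = $4,040 is subject to coinsurance.
Coinsurance: $4,040 × 50% = $2,020.
That puts the traveler's cost at $160 + $2,020 = $2,180 before any cap.
Total out-of-pocket so far would be $1,040 + $2,180 = $3,220, below the $7,000 cap — no reduction.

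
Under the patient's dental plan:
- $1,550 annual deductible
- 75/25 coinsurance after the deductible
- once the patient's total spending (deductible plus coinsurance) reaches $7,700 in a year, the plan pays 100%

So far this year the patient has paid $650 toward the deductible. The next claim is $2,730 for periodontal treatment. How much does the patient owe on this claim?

Remaining deductible: $1,550 − $650 = $900.
The remaining $1,830 (= $2,730 − $900) moves to coinsurance.
Coinsurance: $1,830 × 25% = $457.50.
So the patient owes $900 + $457.50 = $1,357.50 before any cap.
Total out-of-pocket so far would be $650 + $1,357.50 = $2,007.50, below the $7,700 cap — no reduction.

$1,357.50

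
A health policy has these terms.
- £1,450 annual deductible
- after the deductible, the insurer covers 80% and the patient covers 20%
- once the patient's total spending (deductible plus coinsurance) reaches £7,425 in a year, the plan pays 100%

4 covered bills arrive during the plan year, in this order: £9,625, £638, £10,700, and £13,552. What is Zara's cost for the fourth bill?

£2,072.40

#1 (£9,625): £1,450 finishes the deductible; £8,175 goes to coinsurance; coinsurance £8,175 × 20% = £1,635. Patient pays £3,085; OOP now £3,085.
#2 (£638): deductible met; 20% of £638 = £127.60. Patient pays £127.60; OOP now £3,212.60.
#3 (£10,700): deductible met; 20% of £10,700 = £2,140. Patient pays £2,140; OOP now £5,352.60.
#4 (£13,552): deductible already satisfied, so patient's share is 20% × £13,552 = £2,710.40. OOP would hit £8,063 > £7,425, so the cap limits the patient to £7,425 − £5,352.60 = £2,072.40.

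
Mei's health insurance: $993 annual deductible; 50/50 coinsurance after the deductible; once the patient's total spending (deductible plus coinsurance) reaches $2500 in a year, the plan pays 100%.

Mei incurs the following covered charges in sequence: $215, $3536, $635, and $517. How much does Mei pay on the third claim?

#1 ($215): entire amount goes to the deductible. Patient owes $215 (running OOP $215).
#2 ($3536): deductible takes $778, $2758 remains; 50% of $2758 = $1379. Cost to patient: $2157. OOP to date $2372.
#3 ($635): deductible already satisfied, so patient's share is 50% × $635 = $317.50. That would push OOP to $2689.50, over the $2500 cap, so patient pays $2500 − $2372 = $128.

$128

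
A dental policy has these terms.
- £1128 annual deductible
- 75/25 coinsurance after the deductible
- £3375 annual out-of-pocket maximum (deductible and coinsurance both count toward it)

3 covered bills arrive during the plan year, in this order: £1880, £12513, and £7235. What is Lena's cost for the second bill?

£2059

Bill 1, £1880: deductible takes £1128, £752 remains; patient's 25% is £188. Patient owes £1316 (running OOP £1316).
Bill 2, £12513: 25% coinsurance on £12513 = £3128.25. Adding that to £1316 gives £4444.25, past the £3375 cap; patient pays only £3375 − £1316 = £2059.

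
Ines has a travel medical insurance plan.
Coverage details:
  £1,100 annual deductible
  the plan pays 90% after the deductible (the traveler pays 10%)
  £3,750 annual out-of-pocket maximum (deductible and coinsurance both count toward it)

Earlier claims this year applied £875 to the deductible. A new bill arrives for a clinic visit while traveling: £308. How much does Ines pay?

£233.30

Deductible still to meet: £1,100 − £875 = £225.
After the £225 deductible portion, £308 − £225 = £83 is subject to coinsurance.
Traveler's 10% share of £83 is £8.30.
So the traveler owes £225 + £8.30 = £233.30 before any cap.
Total out-of-pocket so far would be £875 + £233.30 = £1,108.30, below the £3,750 cap — no reduction.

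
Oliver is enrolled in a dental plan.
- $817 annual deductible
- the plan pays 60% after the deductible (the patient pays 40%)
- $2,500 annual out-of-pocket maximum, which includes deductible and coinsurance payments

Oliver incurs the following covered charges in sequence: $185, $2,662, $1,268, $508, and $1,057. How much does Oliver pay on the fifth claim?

$160.60

Claim 1 — $185: entire amount goes to the deductible. Cost to patient: $185. OOP to date $185.
Claim 2 — $2,662: deductible takes $632, $2,030 remains; 40% of $2,030 = $812. Cost to patient: $1,444. OOP to date $1,629.
Claim 3 — $1,268: deductible already satisfied, so patient's share is 40% × $1,268 = $507.20. Cost to patient: $507.20. OOP to date $2,136.20.
Claim 4 — $508: deductible met; 40% of $508 = $203.20. Cost to patient: $203.20. OOP to date $2,339.40.
Claim 5 — $1,057: deductible already satisfied, so patient's share is 40% × $1,057 = $422.80. Adding that to $2,339.40 gives $2,762.20, past the $2,500 cap; patient pays only $2,500 − $2,339.40 = $160.60.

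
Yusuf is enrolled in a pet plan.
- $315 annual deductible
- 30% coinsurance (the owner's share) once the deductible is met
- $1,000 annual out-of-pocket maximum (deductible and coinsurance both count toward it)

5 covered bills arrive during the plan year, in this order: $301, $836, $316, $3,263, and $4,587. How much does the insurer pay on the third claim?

$221.20

Claim 1 — $301: all of it applies to the deductible. Owner owes $301 (running OOP $301). Plan pays $301 − $301 = $0.
Claim 2 — $836: $14 to deductible, leaving $822; 30% of $822 = $246.60. Owner owes $260.60 (running OOP $561.60). Plan pays $836 − $260.60 = $575.40.
Claim 3 — $316: deductible already satisfied, so owner's share is 30% × $316 = $94.80. Owner owes $94.80 (running OOP $656.40). Insurer: $316 − $94.80 = $221.20.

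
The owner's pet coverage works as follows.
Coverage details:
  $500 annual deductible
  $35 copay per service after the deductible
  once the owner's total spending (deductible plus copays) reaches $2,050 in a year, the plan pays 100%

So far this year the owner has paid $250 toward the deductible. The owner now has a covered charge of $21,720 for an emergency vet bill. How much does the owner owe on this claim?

Deductible still to meet: $500 − $250 = $250.
The remaining $21,470 (= $21,720 − $250) moves to the copay.
Copay on this service: $35.
Owner responsibility before any cap: $250 + $35 = $285.
Cumulative spending $250 + $285 = $535 stays under the $2,050 maximum.

$285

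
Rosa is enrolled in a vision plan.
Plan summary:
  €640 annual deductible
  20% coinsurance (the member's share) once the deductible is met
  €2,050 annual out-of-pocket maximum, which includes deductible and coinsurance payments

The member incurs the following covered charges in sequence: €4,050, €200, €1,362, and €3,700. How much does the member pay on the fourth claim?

€415.60

Bill 1, €4,050: deductible takes €640, €3,410 remains; member's 20% is €682. Member pays €1,322; OOP now €1,322.
Bill 2, €200: deductible already satisfied, so member's share is 20% × €200 = €40. Member owes €40 (running OOP €1,362).
Bill 3, €1,362: 20% coinsurance on €1,362 = €272.40. Member owes €272.40 (running OOP €1,634.40).
Bill 4, €3,700: deductible met; 20% of €3,700 = €740. That would push OOP to €2,374.40, over the €2,050 cap, so member pays €2,050 − €1,634.40 = €415.60.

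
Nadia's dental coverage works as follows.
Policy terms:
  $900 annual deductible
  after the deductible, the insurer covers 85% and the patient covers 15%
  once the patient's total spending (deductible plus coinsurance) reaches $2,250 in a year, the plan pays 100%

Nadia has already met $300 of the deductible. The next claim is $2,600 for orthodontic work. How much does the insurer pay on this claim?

Remaining deductible: $900 − $300 = $600.
After the $600 deductible portion, $2,600 − $600 = $2,000 is subject to coinsurance.
15% of $2,000 = $300 falls to the patient.
So the patient owes $600 + $300 = $900 before any cap.
Cumulative spending $300 + $900 = $1,200 stays under the $2,250 maximum.
The plan picks up $2,600 − $900 = $1,700.

$1,700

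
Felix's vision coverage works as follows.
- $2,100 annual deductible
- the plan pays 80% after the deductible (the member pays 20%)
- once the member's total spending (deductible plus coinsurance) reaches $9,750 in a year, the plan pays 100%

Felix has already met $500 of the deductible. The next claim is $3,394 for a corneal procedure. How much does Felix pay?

$1,958.80

$500 of the $2,100 deductible is already met, leaving $1,600.
The remaining $1,794 (= $3,394 − $1,600) moves to coinsurance.
Coinsurance: $1,794 × 20% = $358.80.
Member responsibility before any cap: $1,600 + $358.80 = $1,958.80.
Total out-of-pocket so far would be $500 + $1,958.80 = $2,458.80, below the $9,750 cap — no reduction.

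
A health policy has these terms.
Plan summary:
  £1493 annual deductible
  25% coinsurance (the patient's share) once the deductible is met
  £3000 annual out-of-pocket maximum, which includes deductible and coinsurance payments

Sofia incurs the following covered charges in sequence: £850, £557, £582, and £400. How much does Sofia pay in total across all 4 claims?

£1717

Bill 1, £850: fully absorbed by the deductible. Cost to patient: £850. OOP to date £850.
Bill 2, £557: all of it applies to the deductible. Cost to patient: £557. OOP to date £1407.
Bill 3, £582: £86 finishes the deductible; £496 goes to coinsurance; 25% of £496 = £124. Patient owes £210 (running OOP £1617).
Bill 4, £400: deductible already satisfied, so patient's share is 25% × £400 = £100. Patient pays £100; OOP now £1717.
Summing the patient's payments: £850 + £557 + £210 + £100 = £1717.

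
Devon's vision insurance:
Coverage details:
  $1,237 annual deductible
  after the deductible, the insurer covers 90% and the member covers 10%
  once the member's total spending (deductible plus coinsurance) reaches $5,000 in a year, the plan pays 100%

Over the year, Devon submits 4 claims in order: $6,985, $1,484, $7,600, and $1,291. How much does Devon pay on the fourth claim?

#1 ($6,985): deductible takes $1,237, $5,748 remains; coinsurance $5,748 × 10% = $574.80. Member pays $1,811.80; OOP now $1,811.80.
#2 ($1,484): deductible met; 10% of $1,484 = $148.40. Member owes $148.40 (running OOP $1,960.20).
#3 ($7,600): deductible met; 10% of $7,600 = $760. Cost to member: $760. OOP to date $2,720.20.
#4 ($1,291): deductible met; 10% of $1,291 = $129.10. Member pays $129.10; OOP now $2,849.30.

$129.10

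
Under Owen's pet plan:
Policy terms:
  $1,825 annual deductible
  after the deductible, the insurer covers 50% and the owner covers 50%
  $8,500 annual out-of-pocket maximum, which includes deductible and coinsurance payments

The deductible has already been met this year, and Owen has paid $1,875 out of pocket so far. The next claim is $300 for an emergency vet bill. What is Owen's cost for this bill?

$150

With the deductible met, the entire $300 is subject to coinsurance.
Coinsurance: $300 × 50% = $150.
Total out-of-pocket so far would be $1,875 + $150 = $2,025, below the $8,500 cap — no reduction.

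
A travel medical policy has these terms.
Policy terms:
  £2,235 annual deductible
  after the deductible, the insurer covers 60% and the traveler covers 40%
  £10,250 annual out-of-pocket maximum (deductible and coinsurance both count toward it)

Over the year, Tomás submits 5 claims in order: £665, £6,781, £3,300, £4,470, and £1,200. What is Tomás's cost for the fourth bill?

#1 (£665): entire amount goes to the deductible. Traveler pays £665; OOP now £665.
#2 (£6,781): £1,570 finishes the deductible; £5,211 goes to coinsurance; coinsurance £5,211 × 40% = £2,084.40. Traveler owes £3,654.40 (running OOP £4,319.40).
#3 (£3,300): 40% coinsurance on £3,300 = £1,320. Traveler pays £1,320; OOP now £5,639.40.
#4 (£4,470): deductible met; 40% of £4,470 = £1,788. Traveler owes £1,788 (running OOP £7,427.40).

£1,788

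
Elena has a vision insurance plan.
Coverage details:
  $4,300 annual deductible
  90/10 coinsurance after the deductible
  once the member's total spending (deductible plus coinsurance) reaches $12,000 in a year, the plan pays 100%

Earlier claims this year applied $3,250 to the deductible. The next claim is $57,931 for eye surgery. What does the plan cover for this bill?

$51,192.90

Remaining deductible: $4,300 − $3,250 = $1,050.
That leaves $57,931 − $1,050 = $56,881 for coinsurance.
Coinsurance: $56,881 × 10% = $5,688.10.
That puts the member's cost at $1,050 + $5,688.10 = $6,738.10 before any cap.
Total out-of-pocket so far would be $3,250 + $6,738.10 = $9,988.10, below the $12,000 cap — no reduction.
Insurer pays the balance: $57,931 − $6,738.10 = $51,192.90.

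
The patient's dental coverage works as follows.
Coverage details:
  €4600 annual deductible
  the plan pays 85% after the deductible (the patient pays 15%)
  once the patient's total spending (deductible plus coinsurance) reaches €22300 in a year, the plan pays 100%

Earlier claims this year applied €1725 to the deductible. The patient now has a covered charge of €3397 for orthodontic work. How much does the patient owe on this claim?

€2953.30

Remaining deductible: €4600 − €1725 = €2875.
After the €2875 deductible portion, €3397 − €2875 = €522 is subject to coinsurance.
Coinsurance: €522 × 15% = €78.30.
That puts the patient's cost at €2875 + €78.30 = €2953.30 before any cap.
Total out-of-pocket so far would be €1725 + €2953.30 = €4678.30, below the €22300 cap — no reduction.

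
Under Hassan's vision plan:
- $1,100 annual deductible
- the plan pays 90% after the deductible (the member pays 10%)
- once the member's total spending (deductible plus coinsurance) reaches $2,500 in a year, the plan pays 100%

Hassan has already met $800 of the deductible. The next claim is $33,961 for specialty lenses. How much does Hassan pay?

Remaining deductible: $1,100 − $800 = $300.
After the $300 deductible portion, $33,961 − $300 = $33,661 is subject to coinsurance.
Member's 10% share of $33,661 is $3,366.10.
So the member owes $300 + $3,366.10 = $3,666.10 before any cap.
That would bring total out-of-pocket to $4,466.10, past the $2,500 cap. The member is capped at $2,500 − $800 = $1,700 on this claim.

$1,700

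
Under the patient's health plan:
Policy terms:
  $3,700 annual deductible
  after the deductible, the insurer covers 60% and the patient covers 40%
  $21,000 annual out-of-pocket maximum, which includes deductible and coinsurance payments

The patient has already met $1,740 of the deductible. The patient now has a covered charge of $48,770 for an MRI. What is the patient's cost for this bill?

$19,260

$1,740 of the $3,700 deductible is already met, leaving $1,960.
The remaining $46,810 (= $48,770 − $1,960) moves to coinsurance.
Coinsurance: $46,810 × 40% = $18,724.
So the patient owes $1,960 + $18,724 = $20,684 before any cap.
That would bring total out-of-pocket to $22,424, past the $21,000 cap. The patient is capped at $21,000 − $1,740 = $19,260 on this claim.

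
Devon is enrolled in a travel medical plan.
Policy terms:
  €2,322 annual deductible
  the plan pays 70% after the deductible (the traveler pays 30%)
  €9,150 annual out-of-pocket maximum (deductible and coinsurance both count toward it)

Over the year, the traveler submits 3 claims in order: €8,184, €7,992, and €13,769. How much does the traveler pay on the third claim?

Claim 1 — €8,184: €2,322 finishes the deductible; €5,862 goes to coinsurance; coinsurance €5,862 × 30% = €1,758.60. Traveler owes €4,080.60 (running OOP €4,080.60).
Claim 2 — €7,992: deductible already satisfied, so traveler's share is 30% × €7,992 = €2,397.60. Cost to traveler: €2,397.60. OOP to date €6,478.20.
Claim 3 — €13,769: 30% coinsurance on €13,769 = €4,130.70. OOP would hit €10,608.90 > €9,150, so the cap limits the traveler to €9,150 − €6,478.20 = €2,671.80.

€2,671.80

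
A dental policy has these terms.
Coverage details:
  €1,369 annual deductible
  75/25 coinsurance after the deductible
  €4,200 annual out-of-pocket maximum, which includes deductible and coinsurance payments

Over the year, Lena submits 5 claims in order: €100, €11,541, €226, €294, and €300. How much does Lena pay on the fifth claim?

#1 (€100): fully absorbed by the deductible. Patient pays €100; OOP now €100.
#2 (€11,541): deductible takes €1,269, €10,272 remains; coinsurance €10,272 × 25% = €2,568. Patient pays €3,837; OOP now €3,937.
#3 (€226): 25% coinsurance on €226 = €56.50. Patient pays €56.50; OOP now €3,993.50.
#4 (€294): 25% coinsurance on €294 = €73.50. Patient pays €73.50; OOP now €4,067.
#5 (€300): 25% coinsurance on €300 = €75. Patient owes €75 (running OOP €4,142).

€75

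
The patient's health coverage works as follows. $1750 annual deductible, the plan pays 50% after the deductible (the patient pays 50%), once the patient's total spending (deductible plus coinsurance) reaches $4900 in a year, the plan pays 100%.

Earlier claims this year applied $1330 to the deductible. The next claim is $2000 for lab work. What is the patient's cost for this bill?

$1210

$1330 of the $1750 deductible is already met, leaving $420.
After the $420 deductible portion, $2000 − $420 = $1580 is subject to coinsurance.
Patient's 50% share of $1580 is $790.
Patient responsibility before any cap: $420 + $790 = $1210.
Cumulative spending $1330 + $1210 = $2540 stays under the $4900 maximum.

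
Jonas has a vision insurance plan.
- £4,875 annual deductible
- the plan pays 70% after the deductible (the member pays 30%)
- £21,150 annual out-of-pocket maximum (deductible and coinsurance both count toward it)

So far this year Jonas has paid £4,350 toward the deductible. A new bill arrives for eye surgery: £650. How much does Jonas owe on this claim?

Remaining deductible: £4,875 − £4,350 = £525.
The remaining £125 (= £650 − £525) moves to coinsurance.
Coinsurance: £125 × 30% = £37.50.
So the member owes £525 + £37.50 = £562.50 before any cap.
Cumulative spending £4,350 + £562.50 = £4,912.50 stays under the £21,150 maximum.

£562.50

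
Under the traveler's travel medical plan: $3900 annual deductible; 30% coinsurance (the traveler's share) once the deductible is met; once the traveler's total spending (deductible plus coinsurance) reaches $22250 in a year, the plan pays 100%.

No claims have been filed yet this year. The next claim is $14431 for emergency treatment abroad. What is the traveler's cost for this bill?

Nothing has been paid toward the $3900 deductible, so the first $3900 of this charge is applied there.
After the $3900 deductible portion, $14431 − $3900 = $10531 is subject to coinsurance.
Coinsurance: $10531 × 30% = $3159.30.
That puts the traveler's cost at $3900 + $3159.30 = $7059.30 before any cap.
Total out-of-pocket so far would be $0 + $7059.30 = $7059.30, below the $22250 cap — no reduction.

$7059.30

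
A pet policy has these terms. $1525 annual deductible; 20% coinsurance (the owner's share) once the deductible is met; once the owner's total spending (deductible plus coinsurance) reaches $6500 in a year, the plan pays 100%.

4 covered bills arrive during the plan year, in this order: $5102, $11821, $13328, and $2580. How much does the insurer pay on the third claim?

$11432.60

Bill 1, $5102: $1525 to deductible, leaving $3577; 20% of $3577 = $715.40. Cost to owner: $2240.40. OOP to date $2240.40. Plan pays $5102 − $2240.40 = $2861.60.
Bill 2, $11821: deductible already satisfied, so owner's share is 20% × $11821 = $2364.20. Cost to owner: $2364.20. OOP to date $4604.60. Insurer: $11821 − $2364.20 = $9456.80.
Bill 3, $13328: 20% coinsurance on $13328 = $2665.60. That would push OOP to $7270.20, over the $6500 cap, so owner pays $6500 − $4604.60 = $1895.40. Insurer: $13328 − $1895.40 = $11432.60.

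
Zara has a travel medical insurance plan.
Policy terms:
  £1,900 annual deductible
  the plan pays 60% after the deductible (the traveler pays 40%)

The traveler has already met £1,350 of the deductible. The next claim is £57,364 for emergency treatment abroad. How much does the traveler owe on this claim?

Remaining deductible: £1,900 − £1,350 = £550.
That leaves £57,364 − £550 = £56,814 for coinsurance.
Traveler's 40% share of £56,814 is £22,725.60.
So the traveler owes £550 + £22,725.60 = £23,275.60.

£23,275.60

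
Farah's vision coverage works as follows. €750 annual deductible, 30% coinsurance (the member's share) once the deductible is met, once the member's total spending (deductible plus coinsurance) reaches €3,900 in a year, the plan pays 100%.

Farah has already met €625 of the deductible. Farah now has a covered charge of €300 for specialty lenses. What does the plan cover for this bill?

Remaining deductible: €750 − €625 = €125.
That leaves €300 − €125 = €175 for coinsurance.
30% of €175 = €52.50 falls to the member.
That puts the member's cost at €125 + €52.50 = €177.50 before any cap.
Year-to-date out-of-pocket becomes €625 + €177.50 = €802.50, still under the €3,900 maximum, so no cap applies.
The insurer covers the remainder: €300 − €177.50 = €122.50.

€122.50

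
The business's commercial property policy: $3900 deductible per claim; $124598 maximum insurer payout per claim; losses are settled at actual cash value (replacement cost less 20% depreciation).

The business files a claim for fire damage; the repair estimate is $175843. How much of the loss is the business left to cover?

At 20% depreciation, ACV = $175843 − $35168.60 = $140674.40.
Less the $3900 deductible: $140674.40 − $3900 = $136774.40.
$136774.40 exceeds the $124598 limit, so the insurer pays the limit: $124598.
Business's share is the uncovered remainder: $175843 − $124598 = $51245.

$51245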